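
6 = 6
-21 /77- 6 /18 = -20 /33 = -0.61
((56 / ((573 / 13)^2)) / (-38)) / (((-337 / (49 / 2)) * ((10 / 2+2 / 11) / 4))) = 5101096 / 119830563459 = 0.00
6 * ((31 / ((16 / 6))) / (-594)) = -31 / 264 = -0.12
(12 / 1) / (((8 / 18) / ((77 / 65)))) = 2079 / 65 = 31.98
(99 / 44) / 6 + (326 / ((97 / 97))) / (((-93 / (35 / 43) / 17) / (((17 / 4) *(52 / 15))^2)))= -15157362167 / 1439640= -10528.58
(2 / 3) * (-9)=-6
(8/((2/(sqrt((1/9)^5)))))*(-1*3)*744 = -992/27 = -36.74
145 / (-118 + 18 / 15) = -725 / 584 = -1.24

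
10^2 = 100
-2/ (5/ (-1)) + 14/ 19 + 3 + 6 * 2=1533/ 95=16.14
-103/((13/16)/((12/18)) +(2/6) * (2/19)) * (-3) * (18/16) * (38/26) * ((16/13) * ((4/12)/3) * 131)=2805680448/386503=7259.14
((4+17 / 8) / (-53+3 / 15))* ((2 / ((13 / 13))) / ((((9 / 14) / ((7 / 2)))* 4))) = -0.32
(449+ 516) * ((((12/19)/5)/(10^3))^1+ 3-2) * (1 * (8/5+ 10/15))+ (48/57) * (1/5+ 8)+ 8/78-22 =1006193459/463125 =2172.62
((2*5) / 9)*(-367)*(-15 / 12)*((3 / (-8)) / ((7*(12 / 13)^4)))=-262047175 / 6967296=-37.61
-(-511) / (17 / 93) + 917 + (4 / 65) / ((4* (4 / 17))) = 16409409 / 4420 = 3712.54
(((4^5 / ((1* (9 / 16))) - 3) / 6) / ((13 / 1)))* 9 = 16357 / 78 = 209.71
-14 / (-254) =0.06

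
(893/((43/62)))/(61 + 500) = 2.30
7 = 7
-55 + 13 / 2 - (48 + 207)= -607 / 2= -303.50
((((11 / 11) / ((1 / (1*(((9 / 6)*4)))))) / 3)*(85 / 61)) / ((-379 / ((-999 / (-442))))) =-0.02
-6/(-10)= 0.60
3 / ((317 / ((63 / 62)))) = 189 / 19654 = 0.01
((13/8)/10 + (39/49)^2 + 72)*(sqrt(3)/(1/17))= 237705101*sqrt(3)/192080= 2143.47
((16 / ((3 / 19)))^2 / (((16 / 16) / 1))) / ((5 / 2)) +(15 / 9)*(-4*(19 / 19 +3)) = 183632 / 45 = 4080.71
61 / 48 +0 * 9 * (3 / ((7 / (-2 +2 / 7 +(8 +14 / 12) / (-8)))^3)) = 1.27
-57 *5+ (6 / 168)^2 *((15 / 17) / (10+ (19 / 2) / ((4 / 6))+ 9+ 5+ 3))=-10445819 / 36652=-285.00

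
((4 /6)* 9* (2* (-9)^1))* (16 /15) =-576 /5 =-115.20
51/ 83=0.61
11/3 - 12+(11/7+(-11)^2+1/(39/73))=10566/91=116.11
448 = 448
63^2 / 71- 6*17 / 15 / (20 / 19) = 175517 / 3550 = 49.44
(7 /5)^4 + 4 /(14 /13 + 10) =94561 /22500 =4.20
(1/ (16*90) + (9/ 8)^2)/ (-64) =-3647/ 184320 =-0.02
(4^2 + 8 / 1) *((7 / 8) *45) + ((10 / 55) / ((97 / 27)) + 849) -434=1451174 / 1067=1360.05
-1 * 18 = -18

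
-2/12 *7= -1.17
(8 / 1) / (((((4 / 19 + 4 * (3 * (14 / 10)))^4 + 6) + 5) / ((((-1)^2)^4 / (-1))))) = -651605000 / 6820598396811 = -0.00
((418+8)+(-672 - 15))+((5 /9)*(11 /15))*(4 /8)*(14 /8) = -56299 /216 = -260.64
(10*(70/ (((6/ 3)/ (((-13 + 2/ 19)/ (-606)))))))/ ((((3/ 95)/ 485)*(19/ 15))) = 519859375/ 5757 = 90300.40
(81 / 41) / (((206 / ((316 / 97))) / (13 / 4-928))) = -28.89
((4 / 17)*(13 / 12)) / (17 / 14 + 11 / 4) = 364 / 5661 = 0.06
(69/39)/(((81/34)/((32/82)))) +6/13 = 32438/43173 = 0.75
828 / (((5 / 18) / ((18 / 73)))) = 268272 / 365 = 734.99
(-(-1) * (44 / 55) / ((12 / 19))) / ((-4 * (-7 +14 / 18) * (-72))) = -19 / 26880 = -0.00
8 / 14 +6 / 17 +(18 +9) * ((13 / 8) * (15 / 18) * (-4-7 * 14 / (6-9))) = 998695 / 952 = 1049.05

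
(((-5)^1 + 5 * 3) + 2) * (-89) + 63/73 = -77901/73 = -1067.14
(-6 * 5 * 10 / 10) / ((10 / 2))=-6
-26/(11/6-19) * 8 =1248/103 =12.12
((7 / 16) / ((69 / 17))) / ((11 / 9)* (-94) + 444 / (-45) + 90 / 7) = -12495 / 12971264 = -0.00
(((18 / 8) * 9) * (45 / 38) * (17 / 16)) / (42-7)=12393 / 17024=0.73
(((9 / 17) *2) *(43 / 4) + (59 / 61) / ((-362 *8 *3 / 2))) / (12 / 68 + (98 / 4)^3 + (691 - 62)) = 51273401 / 69081361923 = 0.00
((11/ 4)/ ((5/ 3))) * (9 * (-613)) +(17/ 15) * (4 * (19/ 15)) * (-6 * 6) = -930977/ 100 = -9309.77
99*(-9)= -891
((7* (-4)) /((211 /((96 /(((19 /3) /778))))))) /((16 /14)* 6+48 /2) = -609952 /12027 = -50.72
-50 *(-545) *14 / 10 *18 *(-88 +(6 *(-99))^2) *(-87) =-21074188489200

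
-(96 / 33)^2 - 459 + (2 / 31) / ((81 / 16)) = -142025821 / 303831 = -467.45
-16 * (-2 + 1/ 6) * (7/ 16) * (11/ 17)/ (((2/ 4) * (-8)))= -847/ 408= -2.08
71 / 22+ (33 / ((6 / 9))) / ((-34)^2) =83165 / 25432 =3.27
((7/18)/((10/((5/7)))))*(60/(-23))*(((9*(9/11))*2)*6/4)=-405/253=-1.60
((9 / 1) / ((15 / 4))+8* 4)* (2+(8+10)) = 688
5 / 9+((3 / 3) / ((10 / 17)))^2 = 3101 / 900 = 3.45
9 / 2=4.50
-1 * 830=-830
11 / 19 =0.58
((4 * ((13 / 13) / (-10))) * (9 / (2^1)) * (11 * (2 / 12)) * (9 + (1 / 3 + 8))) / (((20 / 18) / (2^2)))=-5148 / 25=-205.92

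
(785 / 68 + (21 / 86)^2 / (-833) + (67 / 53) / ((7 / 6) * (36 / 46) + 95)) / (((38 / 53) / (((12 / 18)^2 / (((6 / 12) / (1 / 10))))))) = 8494754281 / 5928672429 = 1.43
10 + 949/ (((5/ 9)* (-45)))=-699/ 25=-27.96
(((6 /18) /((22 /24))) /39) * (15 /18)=10 /1287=0.01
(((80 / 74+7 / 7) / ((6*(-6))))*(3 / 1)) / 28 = -11 / 1776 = -0.01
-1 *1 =-1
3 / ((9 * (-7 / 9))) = -3 / 7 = -0.43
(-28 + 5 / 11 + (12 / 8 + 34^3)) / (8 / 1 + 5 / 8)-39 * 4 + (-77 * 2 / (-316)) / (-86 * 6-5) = 4397.96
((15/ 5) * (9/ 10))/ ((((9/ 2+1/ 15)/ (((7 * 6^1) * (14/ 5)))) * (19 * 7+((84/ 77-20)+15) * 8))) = 174636/ 255505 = 0.68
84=84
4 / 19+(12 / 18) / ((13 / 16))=764 / 741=1.03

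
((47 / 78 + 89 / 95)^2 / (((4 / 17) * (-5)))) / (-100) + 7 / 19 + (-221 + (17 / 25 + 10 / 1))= -23053872549967 / 109816200000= -209.93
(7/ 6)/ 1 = 7/ 6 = 1.17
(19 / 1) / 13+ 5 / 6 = 179 / 78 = 2.29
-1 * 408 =-408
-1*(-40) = 40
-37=-37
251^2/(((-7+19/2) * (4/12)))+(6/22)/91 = 378384021/5005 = 75601.20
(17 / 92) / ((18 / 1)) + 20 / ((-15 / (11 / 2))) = -12127 / 1656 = -7.32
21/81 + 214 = 5785/27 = 214.26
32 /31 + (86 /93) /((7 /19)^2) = 35750 /4557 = 7.85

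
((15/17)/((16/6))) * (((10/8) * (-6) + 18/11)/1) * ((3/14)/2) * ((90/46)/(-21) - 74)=207743535/13487936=15.40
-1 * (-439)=439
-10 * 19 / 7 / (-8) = 95 / 28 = 3.39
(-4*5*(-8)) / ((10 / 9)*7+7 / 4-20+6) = -5760 / 161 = -35.78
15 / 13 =1.15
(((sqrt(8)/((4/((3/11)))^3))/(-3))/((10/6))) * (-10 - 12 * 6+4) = 1053 * sqrt(2)/106480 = 0.01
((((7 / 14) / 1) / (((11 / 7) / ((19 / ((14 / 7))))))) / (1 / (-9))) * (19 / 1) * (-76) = 432117 / 11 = 39283.36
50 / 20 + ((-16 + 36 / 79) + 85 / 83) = -157633 / 13114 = -12.02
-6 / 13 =-0.46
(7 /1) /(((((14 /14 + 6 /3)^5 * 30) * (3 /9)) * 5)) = 7 /12150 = 0.00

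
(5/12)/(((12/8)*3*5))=1/54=0.02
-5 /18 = -0.28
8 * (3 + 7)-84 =-4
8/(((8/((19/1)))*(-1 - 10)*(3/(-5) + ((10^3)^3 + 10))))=-95/55000000517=-0.00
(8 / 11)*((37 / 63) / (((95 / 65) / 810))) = 236.72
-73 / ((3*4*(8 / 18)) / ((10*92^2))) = -1158510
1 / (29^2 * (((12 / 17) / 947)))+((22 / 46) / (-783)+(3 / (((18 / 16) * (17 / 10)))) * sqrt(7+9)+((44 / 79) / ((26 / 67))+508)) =18867445340443 / 36472619196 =517.30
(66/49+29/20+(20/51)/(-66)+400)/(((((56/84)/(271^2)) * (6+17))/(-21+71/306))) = -62011763037312833/1547740656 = -40065990.90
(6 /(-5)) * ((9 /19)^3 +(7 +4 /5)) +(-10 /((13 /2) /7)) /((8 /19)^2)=-2504976833 /35666800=-70.23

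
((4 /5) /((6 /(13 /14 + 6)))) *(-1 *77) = -1067 /15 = -71.13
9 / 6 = 3 / 2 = 1.50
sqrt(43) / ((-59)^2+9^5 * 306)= sqrt(43) / 18072475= 0.00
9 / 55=0.16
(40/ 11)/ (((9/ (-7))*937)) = -280/ 92763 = -0.00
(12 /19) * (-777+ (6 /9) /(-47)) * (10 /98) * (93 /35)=-40755948 /306299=-133.06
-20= -20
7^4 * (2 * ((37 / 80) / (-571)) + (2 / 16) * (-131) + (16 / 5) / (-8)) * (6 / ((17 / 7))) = -9660108969 / 97070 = -99516.94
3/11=0.27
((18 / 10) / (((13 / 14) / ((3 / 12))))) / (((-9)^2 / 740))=518 / 117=4.43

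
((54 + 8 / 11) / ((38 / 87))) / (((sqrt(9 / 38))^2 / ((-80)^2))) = 111731200 / 33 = 3385793.94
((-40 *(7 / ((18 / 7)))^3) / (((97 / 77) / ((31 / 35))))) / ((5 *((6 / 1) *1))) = -40118309 / 2121390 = -18.91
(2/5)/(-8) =-1/20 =-0.05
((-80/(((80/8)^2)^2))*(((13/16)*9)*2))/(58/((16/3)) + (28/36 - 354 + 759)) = -1053/3749875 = -0.00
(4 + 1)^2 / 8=3.12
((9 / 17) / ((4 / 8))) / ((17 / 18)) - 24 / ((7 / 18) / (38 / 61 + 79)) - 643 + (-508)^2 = 31160275275 / 123403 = 252508.25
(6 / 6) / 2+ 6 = 13 / 2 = 6.50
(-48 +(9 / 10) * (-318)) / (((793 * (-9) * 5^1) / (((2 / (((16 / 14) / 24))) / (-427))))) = -1114 / 1209325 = -0.00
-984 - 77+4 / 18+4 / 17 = -162263 / 153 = -1060.54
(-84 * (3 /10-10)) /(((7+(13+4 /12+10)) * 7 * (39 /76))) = 44232 /5915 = 7.48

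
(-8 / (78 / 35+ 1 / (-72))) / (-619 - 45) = 2520 / 463223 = 0.01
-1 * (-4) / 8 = 1 / 2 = 0.50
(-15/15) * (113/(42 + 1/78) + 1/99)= -7751/2871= -2.70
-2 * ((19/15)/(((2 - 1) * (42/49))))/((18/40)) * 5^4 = -332500/81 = -4104.94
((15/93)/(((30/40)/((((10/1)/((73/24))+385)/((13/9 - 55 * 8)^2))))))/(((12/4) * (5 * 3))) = 340140/35254844767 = 0.00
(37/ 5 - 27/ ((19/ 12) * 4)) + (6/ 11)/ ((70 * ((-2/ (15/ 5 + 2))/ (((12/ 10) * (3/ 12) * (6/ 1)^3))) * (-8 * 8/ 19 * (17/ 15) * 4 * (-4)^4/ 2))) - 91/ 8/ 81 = 494610173333/ 165032017920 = 3.00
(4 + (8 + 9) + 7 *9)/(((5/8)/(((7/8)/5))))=588/25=23.52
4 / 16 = 0.25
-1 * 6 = -6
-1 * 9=-9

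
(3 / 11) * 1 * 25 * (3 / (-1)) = -225 / 11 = -20.45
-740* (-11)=8140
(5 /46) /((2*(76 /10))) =25 /3496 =0.01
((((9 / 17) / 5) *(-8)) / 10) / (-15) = 12 / 2125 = 0.01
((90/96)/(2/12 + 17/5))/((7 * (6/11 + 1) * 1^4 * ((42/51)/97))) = 240075/83888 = 2.86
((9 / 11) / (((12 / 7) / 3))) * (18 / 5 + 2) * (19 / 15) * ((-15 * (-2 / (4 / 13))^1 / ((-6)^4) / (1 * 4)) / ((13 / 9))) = 931 / 7040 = 0.13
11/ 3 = 3.67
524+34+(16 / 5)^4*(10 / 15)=1177322 / 1875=627.91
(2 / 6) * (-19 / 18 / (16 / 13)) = -247 / 864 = -0.29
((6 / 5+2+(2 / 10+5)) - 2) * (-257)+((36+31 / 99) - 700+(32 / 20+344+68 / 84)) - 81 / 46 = -313016173 / 159390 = -1963.84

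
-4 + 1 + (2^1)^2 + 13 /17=30 /17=1.76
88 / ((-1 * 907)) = -88 / 907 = -0.10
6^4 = 1296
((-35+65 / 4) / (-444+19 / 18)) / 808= 675 / 12884368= 0.00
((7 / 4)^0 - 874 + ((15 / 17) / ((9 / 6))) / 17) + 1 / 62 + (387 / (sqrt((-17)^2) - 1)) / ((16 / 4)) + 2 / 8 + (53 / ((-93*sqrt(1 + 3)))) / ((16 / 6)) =-496978951 / 573376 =-866.76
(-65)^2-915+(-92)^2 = 11774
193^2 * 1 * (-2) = -74498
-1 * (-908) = 908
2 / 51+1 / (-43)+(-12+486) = 1039517 / 2193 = 474.02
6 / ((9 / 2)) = 4 / 3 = 1.33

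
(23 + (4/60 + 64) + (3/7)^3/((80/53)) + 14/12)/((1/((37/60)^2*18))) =9949427909/16464000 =604.31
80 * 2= 160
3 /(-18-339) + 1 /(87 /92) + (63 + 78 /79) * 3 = 157861264 /817887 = 193.01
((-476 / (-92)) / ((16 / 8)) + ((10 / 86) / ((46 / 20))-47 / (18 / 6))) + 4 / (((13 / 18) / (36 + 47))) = 446.66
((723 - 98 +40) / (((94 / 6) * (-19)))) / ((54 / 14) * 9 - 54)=49 / 423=0.12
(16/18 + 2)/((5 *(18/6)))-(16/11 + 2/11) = -2144/1485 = -1.44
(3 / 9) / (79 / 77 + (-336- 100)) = -77 / 100479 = -0.00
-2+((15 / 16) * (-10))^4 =7722.76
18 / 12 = 1.50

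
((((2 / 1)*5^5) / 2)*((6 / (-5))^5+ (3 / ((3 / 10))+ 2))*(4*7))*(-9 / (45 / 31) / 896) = -230361 / 40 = -5759.02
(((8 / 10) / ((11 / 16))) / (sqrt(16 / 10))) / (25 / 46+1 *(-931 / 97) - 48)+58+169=227 - 71392 *sqrt(10) / 14001735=226.98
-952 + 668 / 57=-53596 / 57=-940.28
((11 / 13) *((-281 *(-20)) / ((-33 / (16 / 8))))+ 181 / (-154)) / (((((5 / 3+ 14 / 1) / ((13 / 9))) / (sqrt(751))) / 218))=-159393.24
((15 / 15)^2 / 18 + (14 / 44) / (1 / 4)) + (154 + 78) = 233.33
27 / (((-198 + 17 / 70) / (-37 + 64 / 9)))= 4.08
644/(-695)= -644/695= -0.93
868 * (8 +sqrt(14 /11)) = 868 * sqrt(154) /11 +6944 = 7923.24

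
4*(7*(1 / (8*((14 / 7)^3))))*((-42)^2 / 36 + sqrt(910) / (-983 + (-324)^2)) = 7*sqrt(910) / 1663888 + 343 / 16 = 21.44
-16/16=-1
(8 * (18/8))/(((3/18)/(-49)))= -5292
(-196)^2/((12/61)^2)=8934121/9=992680.11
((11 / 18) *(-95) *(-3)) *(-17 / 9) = -17765 / 54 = -328.98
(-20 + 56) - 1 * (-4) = 40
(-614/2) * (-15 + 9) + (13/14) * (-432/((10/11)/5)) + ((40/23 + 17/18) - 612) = -2821499/2898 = -973.60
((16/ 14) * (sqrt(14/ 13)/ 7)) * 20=160 * sqrt(182)/ 637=3.39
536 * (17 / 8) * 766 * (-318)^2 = 88228060776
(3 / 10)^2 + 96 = 9609 / 100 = 96.09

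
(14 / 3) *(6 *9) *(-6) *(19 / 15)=-9576 / 5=-1915.20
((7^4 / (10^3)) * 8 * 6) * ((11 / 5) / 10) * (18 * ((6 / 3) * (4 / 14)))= 814968 / 3125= 260.79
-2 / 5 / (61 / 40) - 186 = -11362 / 61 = -186.26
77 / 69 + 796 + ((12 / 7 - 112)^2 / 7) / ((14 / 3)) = 193741745 / 165669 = 1169.45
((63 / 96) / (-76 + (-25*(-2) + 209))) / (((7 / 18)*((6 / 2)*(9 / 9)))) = 3 / 976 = 0.00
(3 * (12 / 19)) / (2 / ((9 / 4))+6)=162 / 589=0.28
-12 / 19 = -0.63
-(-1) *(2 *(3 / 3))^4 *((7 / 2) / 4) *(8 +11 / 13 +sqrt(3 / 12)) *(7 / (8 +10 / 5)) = 91.59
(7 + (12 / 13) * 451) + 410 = 10833 / 13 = 833.31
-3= -3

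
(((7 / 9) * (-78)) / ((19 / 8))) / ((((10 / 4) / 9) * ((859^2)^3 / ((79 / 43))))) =-690144 / 1641160455333710715485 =-0.00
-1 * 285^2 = -81225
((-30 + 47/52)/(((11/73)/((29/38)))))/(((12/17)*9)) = -54451357/2347488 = -23.20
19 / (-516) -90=-46459 / 516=-90.04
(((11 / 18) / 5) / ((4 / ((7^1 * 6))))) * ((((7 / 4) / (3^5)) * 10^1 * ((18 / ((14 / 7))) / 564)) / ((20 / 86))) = 23177 / 3654720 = 0.01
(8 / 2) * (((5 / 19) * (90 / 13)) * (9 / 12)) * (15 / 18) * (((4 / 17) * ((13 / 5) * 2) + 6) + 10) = 329400 / 4199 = 78.45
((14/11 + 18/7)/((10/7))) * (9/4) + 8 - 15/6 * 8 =-327/55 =-5.95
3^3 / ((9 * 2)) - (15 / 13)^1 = 9 / 26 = 0.35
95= 95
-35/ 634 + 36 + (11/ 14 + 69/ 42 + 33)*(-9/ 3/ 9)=321337/ 13314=24.14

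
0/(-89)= 0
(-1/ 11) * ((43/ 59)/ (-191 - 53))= 43/ 158356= 0.00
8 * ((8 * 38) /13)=2432 /13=187.08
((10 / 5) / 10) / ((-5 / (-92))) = 92 / 25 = 3.68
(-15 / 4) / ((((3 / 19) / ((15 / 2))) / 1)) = -1425 / 8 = -178.12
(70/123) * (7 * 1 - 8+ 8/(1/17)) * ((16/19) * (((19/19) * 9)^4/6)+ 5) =55411650/779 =71131.77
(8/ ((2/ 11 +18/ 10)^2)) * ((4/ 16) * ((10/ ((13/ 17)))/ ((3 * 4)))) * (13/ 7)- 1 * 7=-1489382/ 249501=-5.97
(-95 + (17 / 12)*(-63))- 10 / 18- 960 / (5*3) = -8957 / 36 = -248.81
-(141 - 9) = -132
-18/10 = -9/5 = -1.80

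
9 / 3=3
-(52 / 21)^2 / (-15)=0.41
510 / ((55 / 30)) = 3060 / 11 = 278.18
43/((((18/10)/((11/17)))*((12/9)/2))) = 2365/102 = 23.19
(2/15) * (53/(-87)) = -106/1305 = -0.08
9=9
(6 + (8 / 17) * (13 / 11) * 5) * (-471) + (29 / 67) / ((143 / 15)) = -673608327 / 162877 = -4135.69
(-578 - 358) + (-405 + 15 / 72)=-32179 / 24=-1340.79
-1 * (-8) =8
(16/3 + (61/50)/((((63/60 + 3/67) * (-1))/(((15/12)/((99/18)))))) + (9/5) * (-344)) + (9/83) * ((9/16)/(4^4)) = -16845498635971/27430318080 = -614.12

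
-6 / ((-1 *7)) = 6 / 7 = 0.86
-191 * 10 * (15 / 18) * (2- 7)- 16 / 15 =7957.27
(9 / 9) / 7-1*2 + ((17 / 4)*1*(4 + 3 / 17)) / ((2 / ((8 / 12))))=341 / 84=4.06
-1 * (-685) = 685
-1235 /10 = -247 /2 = -123.50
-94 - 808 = -902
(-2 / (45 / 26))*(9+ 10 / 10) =-104 / 9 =-11.56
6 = 6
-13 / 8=-1.62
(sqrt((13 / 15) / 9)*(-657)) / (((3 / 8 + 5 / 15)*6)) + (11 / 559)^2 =121 / 312481 - 292*sqrt(195) / 85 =-47.97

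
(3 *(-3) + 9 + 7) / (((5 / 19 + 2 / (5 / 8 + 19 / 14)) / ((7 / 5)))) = 103341 / 13415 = 7.70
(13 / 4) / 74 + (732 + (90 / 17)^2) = 65019565 / 85544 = 760.07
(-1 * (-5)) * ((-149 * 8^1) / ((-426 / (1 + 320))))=318860 / 71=4490.99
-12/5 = -2.40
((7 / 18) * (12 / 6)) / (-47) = -7 / 423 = -0.02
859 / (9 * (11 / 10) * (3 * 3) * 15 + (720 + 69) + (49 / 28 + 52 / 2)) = 3436 / 8613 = 0.40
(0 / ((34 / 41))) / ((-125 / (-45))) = 0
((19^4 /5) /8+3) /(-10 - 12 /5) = -130441 /496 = -262.99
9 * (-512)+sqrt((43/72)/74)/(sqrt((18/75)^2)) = -4608+25 * sqrt(1591)/2664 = -4607.63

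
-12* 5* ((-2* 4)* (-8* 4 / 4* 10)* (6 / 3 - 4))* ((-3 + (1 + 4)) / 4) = 38400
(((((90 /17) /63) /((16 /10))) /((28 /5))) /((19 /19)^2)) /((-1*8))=-125 /106624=-0.00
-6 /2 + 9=6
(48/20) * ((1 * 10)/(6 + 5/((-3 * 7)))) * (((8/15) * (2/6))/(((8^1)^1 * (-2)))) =-28/605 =-0.05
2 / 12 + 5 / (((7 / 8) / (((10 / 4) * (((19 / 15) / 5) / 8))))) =13 / 21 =0.62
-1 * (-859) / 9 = 859 / 9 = 95.44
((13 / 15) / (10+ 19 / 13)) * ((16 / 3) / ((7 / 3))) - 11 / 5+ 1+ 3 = 6173 / 3129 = 1.97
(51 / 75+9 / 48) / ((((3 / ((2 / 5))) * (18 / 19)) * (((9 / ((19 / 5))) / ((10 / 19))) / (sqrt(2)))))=6593 * sqrt(2) / 243000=0.04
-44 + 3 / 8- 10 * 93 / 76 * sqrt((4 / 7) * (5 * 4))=-349 / 8- 930 * sqrt(35) / 133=-84.99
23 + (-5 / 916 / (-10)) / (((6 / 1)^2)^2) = 54608257 / 2374272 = 23.00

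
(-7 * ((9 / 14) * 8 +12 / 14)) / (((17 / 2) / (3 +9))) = -1008 / 17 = -59.29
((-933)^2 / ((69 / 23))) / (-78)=-96721 / 26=-3720.04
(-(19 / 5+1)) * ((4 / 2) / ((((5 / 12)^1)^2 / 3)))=-20736 / 125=-165.89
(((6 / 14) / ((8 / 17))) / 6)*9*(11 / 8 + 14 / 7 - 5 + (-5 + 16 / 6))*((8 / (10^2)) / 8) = -969 / 17920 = -0.05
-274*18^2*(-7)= 621432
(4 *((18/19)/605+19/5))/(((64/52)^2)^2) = 1248087139/188334080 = 6.63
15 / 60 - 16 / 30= -17 / 60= -0.28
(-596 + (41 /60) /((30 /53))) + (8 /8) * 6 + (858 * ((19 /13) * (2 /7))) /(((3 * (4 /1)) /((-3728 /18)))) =-28444663 /4200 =-6772.54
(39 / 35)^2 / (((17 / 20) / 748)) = 1092.64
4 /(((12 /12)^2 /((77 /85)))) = 308 /85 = 3.62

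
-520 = -520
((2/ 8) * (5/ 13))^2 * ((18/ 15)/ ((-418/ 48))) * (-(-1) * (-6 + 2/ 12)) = 0.01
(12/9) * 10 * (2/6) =40/9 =4.44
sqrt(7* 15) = sqrt(105) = 10.25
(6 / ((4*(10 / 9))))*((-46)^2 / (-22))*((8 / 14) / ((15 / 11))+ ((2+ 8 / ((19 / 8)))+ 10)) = -74976228 / 36575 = -2049.93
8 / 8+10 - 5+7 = 13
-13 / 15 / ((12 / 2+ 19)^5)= -0.00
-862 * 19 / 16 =-8189 / 8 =-1023.62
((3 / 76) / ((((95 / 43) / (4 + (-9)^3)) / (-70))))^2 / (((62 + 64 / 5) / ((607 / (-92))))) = -1300799044321875 / 17936339872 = -72523.10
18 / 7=2.57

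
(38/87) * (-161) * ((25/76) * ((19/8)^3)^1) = -27607475/89088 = -309.89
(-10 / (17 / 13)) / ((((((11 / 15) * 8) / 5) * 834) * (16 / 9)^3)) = -1184625 / 851738624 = -0.00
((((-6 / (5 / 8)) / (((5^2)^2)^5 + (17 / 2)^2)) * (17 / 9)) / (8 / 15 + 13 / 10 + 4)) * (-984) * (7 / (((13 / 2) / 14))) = 59953152 / 123977661132906425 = 0.00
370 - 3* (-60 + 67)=349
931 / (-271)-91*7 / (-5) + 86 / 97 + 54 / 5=17829312 / 131435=135.65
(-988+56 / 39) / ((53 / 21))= -269332 / 689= -390.90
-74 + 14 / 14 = -73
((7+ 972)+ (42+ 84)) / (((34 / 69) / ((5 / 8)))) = 22425 / 16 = 1401.56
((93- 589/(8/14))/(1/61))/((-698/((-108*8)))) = -24711588/349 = -70806.84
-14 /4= -7 /2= -3.50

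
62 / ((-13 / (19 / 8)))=-589 / 52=-11.33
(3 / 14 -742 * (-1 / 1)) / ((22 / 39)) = 405249 / 308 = 1315.74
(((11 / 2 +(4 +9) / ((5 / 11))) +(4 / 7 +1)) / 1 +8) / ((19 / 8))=12228 / 665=18.39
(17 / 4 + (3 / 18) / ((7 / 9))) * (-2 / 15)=-25 / 42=-0.60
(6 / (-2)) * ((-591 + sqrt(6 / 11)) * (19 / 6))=11229 / 2 - 19 * sqrt(66) / 22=5607.48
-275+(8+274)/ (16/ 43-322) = -635896/ 2305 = -275.88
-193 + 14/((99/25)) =-18757/99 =-189.46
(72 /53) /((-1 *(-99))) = 8 /583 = 0.01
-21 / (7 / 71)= -213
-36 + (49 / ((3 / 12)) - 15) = 145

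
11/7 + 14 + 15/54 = 1997/126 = 15.85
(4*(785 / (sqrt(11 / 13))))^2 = 128174800 / 11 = 11652254.55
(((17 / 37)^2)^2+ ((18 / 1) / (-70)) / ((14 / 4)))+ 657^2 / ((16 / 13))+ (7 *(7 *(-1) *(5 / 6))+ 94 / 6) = 7729245925069691 / 22040133360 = 350689.62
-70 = -70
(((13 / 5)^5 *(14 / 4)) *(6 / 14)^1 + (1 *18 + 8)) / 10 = 1276379 / 62500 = 20.42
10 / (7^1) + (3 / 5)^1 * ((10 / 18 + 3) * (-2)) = -298 / 105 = -2.84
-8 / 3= -2.67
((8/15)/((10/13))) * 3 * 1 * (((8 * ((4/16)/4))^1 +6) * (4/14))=676/175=3.86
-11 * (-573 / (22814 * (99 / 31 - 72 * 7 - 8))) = -17763 / 32713202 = -0.00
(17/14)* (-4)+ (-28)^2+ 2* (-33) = 4992/7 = 713.14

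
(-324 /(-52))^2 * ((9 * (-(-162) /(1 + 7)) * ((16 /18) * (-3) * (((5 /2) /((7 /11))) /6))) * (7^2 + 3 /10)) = -2882004543 /4732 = -609045.76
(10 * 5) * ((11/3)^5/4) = 8284.52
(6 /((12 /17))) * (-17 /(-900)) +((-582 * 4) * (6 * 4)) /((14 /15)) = -754269977 /12600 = -59862.70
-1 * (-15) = 15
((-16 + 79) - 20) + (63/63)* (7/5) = 222/5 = 44.40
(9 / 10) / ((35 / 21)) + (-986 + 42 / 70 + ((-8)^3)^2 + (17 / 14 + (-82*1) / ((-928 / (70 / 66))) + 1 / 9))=2099417502607 / 8038800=261160.56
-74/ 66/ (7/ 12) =-148/ 77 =-1.92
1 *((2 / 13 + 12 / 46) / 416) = 31 / 31096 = 0.00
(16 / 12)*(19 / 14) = 38 / 21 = 1.81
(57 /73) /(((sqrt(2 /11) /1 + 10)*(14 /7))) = 1045 /26718 - 19*sqrt(22) /53436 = 0.04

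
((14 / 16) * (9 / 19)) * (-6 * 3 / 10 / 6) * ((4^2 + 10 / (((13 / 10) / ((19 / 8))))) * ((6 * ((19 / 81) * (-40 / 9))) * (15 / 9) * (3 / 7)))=19.04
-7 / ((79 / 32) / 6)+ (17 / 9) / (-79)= -12113 / 711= -17.04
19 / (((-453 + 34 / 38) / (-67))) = 24187 / 8590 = 2.82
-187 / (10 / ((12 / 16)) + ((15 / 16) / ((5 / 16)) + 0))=-561 / 49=-11.45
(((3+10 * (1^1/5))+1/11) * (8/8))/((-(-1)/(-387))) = -21672/11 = -1970.18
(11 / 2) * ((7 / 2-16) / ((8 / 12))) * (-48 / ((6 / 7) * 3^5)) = 1925 / 81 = 23.77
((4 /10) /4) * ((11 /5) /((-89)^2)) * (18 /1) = 99 /198025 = 0.00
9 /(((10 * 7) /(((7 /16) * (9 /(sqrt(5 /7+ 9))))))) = 81 * sqrt(119) /5440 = 0.16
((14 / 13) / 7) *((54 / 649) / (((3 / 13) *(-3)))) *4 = -48 / 649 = -0.07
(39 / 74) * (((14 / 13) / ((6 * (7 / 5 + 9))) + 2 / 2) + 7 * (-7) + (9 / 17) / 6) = -1651211 / 65416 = -25.24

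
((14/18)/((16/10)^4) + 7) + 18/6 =373015/36864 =10.12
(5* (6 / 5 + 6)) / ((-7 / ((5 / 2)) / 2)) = -180 / 7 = -25.71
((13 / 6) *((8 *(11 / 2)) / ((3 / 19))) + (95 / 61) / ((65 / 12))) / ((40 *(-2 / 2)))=-2155607 / 142740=-15.10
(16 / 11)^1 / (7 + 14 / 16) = 128 / 693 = 0.18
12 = 12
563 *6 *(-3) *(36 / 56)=-45603 / 7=-6514.71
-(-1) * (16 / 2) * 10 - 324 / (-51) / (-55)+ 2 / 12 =449087 / 5610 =80.05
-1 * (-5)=5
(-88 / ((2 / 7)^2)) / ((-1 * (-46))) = -539 / 23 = -23.43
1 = 1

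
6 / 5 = 1.20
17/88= 0.19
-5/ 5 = -1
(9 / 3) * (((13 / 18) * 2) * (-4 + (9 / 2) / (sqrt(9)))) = -65 / 6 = -10.83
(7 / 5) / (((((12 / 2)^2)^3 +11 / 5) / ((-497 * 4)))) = -0.06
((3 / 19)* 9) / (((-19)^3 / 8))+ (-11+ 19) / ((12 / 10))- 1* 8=-521932 / 390963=-1.33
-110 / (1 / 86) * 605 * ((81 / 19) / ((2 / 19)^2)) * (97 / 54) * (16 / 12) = -5274020950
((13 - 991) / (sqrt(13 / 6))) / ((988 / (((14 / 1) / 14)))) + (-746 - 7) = -753 - 489 * sqrt(78) / 6422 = -753.67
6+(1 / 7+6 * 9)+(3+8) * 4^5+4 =79297 / 7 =11328.14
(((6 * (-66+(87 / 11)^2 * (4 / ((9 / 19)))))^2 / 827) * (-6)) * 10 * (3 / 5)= -334825.40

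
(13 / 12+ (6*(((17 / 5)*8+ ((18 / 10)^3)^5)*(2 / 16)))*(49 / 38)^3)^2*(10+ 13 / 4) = 7035364872324722741732230323698989028813 / 4474216461181640625000000000000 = 1572423894.41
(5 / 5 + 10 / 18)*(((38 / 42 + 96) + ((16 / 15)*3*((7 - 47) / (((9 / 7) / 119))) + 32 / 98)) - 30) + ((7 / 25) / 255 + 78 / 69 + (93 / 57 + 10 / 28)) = -19293270523823 / 1053060750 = -18321.14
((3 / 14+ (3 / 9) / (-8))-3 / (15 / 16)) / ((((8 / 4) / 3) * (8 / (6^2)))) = -22887 / 1120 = -20.43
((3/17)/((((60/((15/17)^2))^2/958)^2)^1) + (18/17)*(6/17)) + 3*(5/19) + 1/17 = 176877920418745/144202857820352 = 1.23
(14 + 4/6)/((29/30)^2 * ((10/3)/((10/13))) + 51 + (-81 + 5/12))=-19800/34471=-0.57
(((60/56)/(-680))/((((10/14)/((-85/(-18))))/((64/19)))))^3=-8/185193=-0.00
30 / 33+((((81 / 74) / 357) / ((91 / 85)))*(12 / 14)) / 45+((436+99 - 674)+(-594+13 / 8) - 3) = -10648826943 / 14518504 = -733.47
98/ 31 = 3.16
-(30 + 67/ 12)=-427/ 12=-35.58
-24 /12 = -2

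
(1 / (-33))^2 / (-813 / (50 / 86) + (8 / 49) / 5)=-1225 / 1865403639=-0.00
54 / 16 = 3.38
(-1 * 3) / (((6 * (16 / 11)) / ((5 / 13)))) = -55 / 416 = -0.13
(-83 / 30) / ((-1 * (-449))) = -83 / 13470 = -0.01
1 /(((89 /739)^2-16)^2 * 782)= 298248146641 /59598692605975950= 0.00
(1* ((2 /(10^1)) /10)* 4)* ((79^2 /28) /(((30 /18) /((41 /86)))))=767643 /150500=5.10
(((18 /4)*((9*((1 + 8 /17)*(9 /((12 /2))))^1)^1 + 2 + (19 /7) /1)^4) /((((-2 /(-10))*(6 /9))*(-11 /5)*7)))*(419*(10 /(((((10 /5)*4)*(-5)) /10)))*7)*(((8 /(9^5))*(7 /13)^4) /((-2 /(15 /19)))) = -26316.83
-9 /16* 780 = -1755 /4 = -438.75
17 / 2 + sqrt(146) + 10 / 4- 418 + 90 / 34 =-392.27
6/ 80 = 3/ 40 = 0.08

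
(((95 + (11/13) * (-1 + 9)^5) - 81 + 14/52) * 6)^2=4682034767601/169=27704347737.28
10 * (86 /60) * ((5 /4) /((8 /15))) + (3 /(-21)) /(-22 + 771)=33.59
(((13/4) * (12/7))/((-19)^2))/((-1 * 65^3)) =-3/53382875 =-0.00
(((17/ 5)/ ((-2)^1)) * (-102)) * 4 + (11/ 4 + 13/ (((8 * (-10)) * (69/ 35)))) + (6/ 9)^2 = 11537551/ 16560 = 696.71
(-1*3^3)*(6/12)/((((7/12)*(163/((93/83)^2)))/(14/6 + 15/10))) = -0.68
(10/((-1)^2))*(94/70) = 94/7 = 13.43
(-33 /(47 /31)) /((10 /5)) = -1023 /94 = -10.88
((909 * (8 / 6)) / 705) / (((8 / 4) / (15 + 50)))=2626 / 47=55.87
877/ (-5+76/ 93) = -81561/ 389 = -209.67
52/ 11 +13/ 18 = 1079/ 198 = 5.45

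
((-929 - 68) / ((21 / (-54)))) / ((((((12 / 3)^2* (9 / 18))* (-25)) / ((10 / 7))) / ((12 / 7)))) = -53838 / 1715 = -31.39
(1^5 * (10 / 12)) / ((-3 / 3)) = -5 / 6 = -0.83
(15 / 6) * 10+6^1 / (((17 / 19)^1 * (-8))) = 1643 / 68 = 24.16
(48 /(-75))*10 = -32 /5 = -6.40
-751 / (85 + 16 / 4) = -751 / 89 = -8.44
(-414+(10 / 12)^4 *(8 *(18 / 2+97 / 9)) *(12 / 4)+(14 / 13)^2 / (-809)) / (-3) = 6149348045 / 99669609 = 61.70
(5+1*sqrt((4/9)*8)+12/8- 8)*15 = -45/2+20*sqrt(2) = 5.78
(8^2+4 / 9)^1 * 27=1740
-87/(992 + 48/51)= -1479/16880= -0.09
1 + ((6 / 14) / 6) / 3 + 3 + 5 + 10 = 799 / 42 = 19.02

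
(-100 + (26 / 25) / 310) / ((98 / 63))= -64.28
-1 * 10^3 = -1000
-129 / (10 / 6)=-387 / 5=-77.40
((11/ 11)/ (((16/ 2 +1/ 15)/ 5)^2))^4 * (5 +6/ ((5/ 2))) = 7408355712890625/ 45949729863572161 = 0.16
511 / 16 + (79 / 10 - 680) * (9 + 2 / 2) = -6689.06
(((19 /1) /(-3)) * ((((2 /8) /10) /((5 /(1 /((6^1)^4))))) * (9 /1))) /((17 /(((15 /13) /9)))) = -19 /11456640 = -0.00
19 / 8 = 2.38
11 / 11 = 1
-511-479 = -990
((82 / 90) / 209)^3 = 68921 / 831910105125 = 0.00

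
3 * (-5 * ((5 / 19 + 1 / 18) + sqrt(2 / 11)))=-15 * sqrt(22) / 11 - 545 / 114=-11.18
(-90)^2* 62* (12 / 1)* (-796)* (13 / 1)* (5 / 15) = -20787062400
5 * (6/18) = 5/3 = 1.67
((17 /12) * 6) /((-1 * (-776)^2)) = -17 /1204352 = -0.00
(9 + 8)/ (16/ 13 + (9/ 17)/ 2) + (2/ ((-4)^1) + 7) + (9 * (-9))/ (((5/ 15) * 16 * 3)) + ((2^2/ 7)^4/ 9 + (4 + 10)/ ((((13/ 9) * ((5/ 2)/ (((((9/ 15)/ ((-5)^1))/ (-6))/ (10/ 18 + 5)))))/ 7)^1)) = 119903760892571/ 9284306850000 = 12.91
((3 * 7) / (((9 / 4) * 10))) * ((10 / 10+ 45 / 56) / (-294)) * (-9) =101 / 1960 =0.05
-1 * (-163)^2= -26569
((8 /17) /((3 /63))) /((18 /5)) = 140 /51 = 2.75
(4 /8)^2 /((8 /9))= 9 /32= 0.28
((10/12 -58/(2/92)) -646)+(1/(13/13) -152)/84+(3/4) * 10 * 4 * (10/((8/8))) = -84419/28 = -3014.96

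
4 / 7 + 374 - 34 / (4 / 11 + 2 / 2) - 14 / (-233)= 8555366 / 24465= 349.70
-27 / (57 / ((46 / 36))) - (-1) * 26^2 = 25665 / 38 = 675.39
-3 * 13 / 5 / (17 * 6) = -13 / 170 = -0.08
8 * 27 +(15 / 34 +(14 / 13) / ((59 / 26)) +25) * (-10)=-43287 / 1003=-43.16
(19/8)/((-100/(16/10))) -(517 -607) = 44981/500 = 89.96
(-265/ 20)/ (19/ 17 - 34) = 901/ 2236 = 0.40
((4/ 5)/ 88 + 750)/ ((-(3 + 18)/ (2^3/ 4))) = -82501/ 1155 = -71.43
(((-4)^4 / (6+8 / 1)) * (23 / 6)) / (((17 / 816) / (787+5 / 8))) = 18550144 / 7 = 2650020.57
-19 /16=-1.19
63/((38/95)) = 315/2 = 157.50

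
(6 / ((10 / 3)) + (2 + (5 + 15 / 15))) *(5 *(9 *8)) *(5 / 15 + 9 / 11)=44688 / 11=4062.55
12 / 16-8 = -29 / 4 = -7.25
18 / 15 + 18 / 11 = 2.84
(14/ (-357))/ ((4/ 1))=-1/ 102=-0.01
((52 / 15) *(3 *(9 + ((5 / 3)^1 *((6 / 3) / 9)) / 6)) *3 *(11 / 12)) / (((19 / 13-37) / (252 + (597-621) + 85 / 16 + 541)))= -768402947 / 136080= -5646.70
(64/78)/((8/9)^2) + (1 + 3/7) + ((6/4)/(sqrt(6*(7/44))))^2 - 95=-8206/91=-90.18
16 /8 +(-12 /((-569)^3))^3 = 12503753207494543130923186 /6251876603747271565460729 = 2.00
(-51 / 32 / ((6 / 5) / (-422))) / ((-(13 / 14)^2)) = -878815 / 1352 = -650.01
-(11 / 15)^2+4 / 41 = -4061 / 9225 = -0.44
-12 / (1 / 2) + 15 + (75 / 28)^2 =-1431 / 784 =-1.83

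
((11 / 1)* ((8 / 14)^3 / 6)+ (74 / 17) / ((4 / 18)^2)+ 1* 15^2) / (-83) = -10967731 / 2903838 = -3.78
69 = 69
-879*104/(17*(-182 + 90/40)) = 365664/12223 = 29.92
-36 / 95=-0.38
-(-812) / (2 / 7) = 2842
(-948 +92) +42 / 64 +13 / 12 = -82009 / 96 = -854.26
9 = 9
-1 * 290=-290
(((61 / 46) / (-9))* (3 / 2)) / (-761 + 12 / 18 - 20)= 61 / 215372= 0.00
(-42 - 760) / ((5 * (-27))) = 5.94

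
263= 263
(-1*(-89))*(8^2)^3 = 23330816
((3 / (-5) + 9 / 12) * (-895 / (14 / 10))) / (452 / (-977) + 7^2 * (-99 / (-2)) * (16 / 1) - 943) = -2623245 / 1035822284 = -0.00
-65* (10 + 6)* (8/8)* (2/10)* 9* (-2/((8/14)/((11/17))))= 72072/17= 4239.53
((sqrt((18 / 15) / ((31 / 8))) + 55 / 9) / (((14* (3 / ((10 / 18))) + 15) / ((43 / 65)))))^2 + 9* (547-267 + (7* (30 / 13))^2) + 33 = 162712* sqrt(465) / 9675809559 + 2134179016440002 / 435411430155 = 4901.52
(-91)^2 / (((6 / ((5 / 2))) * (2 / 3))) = 41405 / 8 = 5175.62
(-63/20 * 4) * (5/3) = -21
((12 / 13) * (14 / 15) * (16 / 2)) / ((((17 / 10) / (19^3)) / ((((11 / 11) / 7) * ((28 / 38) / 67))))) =646912 / 14807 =43.69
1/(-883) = -0.00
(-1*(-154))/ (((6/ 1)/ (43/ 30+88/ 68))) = 107107/ 1530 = 70.00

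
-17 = -17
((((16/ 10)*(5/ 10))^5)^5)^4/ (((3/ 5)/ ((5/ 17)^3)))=1606938044258990275541962092341162602522202993782792835301376/ 186032334112839887999415477179247779826454234353150241076946258544921875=0.00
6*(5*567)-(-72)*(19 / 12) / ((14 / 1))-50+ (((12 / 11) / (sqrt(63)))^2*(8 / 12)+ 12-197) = 42645998 / 2541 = 16783.16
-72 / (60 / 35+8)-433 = -7487 / 17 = -440.41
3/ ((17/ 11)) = 33/ 17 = 1.94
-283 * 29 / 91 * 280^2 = -91918400 / 13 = -7070646.15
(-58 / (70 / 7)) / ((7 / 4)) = -116 / 35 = -3.31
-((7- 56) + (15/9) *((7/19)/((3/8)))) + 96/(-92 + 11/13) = 3127969/67545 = 46.31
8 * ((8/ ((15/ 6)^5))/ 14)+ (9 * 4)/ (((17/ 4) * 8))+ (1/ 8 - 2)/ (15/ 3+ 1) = 4719153/ 5950000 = 0.79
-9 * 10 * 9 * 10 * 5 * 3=-121500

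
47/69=0.68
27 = 27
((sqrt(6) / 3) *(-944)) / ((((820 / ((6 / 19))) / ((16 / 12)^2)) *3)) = -0.18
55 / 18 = 3.06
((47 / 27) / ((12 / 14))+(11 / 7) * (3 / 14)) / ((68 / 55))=516835 / 269892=1.91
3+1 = 4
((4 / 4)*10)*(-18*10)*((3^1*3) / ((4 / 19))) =-76950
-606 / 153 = -202 / 51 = -3.96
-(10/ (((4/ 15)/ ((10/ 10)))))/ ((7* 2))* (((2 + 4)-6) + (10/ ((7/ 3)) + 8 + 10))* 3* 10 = -87750/ 49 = -1790.82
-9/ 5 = -1.80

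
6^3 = 216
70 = 70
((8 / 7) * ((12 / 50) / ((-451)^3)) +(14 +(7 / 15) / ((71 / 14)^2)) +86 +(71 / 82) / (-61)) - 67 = 977532894570633277 / 29618663462168550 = 33.00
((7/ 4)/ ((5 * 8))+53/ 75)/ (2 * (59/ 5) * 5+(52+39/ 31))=55831/ 12741600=0.00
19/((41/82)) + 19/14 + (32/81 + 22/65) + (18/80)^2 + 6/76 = 9012486689/224078400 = 40.22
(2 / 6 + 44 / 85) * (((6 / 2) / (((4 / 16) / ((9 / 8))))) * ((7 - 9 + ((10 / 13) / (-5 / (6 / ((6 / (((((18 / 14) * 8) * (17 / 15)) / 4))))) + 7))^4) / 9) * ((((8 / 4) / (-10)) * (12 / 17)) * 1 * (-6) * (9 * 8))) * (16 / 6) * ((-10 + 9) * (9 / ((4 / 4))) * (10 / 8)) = 2323854277636144477824 / 497620515793035635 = 4669.93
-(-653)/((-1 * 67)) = -653/67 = -9.75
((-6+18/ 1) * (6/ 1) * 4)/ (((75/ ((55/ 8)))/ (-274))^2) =4542098/ 25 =181683.92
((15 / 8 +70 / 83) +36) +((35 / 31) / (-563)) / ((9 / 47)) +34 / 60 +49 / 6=24740396821 / 521495640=47.44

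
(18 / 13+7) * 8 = 872 / 13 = 67.08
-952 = -952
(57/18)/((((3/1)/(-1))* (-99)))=0.01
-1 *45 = -45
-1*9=-9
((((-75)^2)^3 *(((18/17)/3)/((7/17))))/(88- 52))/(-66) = -19775390625/308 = -64205813.72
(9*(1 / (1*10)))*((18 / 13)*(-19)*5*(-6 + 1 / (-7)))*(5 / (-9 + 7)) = -330885 / 182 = -1818.05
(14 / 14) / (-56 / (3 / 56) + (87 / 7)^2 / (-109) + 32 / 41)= -0.00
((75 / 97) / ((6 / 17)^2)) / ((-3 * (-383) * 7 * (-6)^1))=-7225 / 56172312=-0.00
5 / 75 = 1 / 15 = 0.07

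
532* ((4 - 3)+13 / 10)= 6118 / 5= 1223.60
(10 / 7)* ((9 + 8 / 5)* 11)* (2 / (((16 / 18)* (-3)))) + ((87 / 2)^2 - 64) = 47693 / 28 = 1703.32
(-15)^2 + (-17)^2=514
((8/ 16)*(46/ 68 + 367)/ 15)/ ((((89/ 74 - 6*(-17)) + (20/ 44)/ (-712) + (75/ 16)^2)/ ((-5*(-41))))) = 44007757376/ 2192539487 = 20.07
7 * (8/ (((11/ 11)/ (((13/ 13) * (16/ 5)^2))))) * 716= 10264576/ 25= 410583.04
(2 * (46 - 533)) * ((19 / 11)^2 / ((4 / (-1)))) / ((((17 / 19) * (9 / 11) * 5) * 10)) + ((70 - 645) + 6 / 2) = -92927267 / 168300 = -552.15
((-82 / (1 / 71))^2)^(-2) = 0.00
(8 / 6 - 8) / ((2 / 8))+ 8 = -56 / 3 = -18.67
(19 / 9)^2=361 / 81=4.46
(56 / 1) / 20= 14 / 5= 2.80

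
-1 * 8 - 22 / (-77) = -54 / 7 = -7.71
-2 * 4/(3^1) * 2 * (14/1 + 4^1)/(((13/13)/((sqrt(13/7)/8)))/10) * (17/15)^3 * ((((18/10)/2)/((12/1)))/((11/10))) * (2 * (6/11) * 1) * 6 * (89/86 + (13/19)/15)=-1040887832 * sqrt(91)/86499875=-114.79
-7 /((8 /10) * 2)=-35 /8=-4.38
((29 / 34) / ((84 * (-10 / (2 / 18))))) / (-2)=29 / 514080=0.00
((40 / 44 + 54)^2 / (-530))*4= -729632 / 32065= -22.75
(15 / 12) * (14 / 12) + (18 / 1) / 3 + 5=299 / 24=12.46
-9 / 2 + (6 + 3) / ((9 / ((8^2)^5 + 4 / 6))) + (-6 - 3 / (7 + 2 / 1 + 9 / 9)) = 16106127208 / 15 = 1073741813.87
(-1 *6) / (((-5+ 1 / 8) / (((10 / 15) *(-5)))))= -160 / 39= -4.10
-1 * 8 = -8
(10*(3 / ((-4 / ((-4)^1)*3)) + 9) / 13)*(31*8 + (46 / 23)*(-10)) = 22800 / 13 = 1753.85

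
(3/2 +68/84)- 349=-346.69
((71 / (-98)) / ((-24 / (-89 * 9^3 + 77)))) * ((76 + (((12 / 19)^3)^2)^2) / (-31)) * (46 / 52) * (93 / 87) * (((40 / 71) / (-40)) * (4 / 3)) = -4477354126480269919894 / 52568442642740389911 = -85.17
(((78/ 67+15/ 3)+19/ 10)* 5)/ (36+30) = 1801/ 2948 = 0.61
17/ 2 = 8.50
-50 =-50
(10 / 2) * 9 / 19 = 45 / 19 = 2.37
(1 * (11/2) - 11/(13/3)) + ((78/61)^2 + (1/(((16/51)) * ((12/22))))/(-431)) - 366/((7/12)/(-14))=5863394706489/667160416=8788.58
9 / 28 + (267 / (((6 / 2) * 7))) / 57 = 869 / 1596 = 0.54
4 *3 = 12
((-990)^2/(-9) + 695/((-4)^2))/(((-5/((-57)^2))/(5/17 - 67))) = -4718440208.85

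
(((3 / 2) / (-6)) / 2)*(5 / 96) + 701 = 538363 / 768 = 700.99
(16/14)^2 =64/49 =1.31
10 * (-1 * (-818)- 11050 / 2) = -47070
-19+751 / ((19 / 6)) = 4145 / 19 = 218.16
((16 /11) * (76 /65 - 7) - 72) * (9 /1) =-517896 /715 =-724.33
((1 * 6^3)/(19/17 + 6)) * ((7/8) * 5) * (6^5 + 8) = 125049960/121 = 1033470.74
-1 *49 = -49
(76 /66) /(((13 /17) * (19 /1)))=34 /429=0.08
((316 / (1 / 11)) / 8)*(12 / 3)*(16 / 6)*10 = 139040 / 3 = 46346.67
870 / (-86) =-435 / 43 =-10.12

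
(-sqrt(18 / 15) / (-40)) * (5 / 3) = sqrt(30) / 120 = 0.05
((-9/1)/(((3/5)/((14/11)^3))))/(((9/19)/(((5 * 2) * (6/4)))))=-1303400/1331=-979.26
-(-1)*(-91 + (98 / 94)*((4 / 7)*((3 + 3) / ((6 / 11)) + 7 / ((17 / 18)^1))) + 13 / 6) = -373283 / 4794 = -77.86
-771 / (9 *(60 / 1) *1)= -257 / 180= -1.43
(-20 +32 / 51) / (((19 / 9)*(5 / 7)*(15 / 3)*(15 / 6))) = -2184 / 2125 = -1.03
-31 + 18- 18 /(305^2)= -1209343 /93025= -13.00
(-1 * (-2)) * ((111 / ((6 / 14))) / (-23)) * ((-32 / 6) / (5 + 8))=8288 / 897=9.24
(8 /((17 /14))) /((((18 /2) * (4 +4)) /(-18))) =-1.65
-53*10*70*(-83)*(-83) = -255581900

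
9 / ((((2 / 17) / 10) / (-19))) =-14535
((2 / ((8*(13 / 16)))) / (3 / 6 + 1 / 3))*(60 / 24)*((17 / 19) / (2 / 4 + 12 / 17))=6936 / 10127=0.68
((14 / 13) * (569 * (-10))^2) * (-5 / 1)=-2266327000 / 13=-174332846.15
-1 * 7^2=-49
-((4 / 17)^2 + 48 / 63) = -4960 / 6069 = -0.82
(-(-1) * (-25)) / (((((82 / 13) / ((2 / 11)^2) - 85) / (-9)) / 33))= 64350 / 917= 70.17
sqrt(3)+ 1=2.73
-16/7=-2.29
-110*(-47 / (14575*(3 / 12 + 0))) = 376 / 265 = 1.42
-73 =-73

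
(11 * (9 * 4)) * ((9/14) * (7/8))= 891/4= 222.75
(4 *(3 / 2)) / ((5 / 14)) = 84 / 5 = 16.80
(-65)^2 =4225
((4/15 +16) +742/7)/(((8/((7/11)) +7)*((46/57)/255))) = 6220011/3151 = 1973.98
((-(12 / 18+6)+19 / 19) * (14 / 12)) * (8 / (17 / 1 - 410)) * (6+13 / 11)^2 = 2970716 / 427977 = 6.94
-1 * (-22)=22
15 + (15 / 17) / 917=233850 / 15589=15.00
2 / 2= 1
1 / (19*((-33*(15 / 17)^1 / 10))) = -34 / 1881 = -0.02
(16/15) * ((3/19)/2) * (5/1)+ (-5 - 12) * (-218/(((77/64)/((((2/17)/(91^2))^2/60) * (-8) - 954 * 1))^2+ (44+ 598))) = 24888602313522754173625437284926851400/4018413920864685320776027200093738507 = 6.19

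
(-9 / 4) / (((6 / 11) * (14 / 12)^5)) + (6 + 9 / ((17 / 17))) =220029 / 16807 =13.09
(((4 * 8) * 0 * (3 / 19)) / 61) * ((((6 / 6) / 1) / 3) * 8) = 0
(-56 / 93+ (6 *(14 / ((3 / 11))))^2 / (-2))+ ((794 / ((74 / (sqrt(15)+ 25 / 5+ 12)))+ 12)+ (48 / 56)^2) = -7964661239 / 168609+ 397 *sqrt(15) / 37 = -47195.91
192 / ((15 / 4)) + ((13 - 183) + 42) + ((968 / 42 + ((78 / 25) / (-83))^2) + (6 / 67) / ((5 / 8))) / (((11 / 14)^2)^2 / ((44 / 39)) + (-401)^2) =-1642307422050145841024 / 21384251384017873125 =-76.80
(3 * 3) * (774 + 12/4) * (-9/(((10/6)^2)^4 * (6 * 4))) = -137643219/3125000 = -44.05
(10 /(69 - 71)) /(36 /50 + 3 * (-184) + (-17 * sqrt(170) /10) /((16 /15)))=0.01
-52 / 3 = -17.33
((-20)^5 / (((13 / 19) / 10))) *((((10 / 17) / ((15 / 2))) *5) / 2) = -6080000000 / 663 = -9170437.41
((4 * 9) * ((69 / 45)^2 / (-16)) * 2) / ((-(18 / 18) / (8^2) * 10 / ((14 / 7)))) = 16928 / 125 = 135.42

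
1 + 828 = 829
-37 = -37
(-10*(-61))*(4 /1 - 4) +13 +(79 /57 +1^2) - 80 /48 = 782 /57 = 13.72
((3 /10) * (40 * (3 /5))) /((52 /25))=45 /13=3.46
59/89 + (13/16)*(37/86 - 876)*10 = -435564123/61232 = -7113.34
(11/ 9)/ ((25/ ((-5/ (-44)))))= 1/ 180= 0.01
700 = 700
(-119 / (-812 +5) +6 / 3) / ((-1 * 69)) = -1733 / 55683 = -0.03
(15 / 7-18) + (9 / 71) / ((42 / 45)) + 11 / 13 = -192217 / 12922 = -14.88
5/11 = 0.45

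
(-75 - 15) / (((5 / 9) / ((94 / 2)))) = -7614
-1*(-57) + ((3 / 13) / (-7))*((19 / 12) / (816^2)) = 13815180269 / 242371584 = 57.00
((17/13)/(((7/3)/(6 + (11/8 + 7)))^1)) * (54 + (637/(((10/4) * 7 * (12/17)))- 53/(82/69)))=1832617/3731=491.19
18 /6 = 3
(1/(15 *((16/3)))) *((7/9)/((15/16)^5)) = 458752/34171875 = 0.01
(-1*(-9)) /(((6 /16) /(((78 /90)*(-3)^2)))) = 936 /5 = 187.20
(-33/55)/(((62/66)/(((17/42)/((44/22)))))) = -561/4340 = -0.13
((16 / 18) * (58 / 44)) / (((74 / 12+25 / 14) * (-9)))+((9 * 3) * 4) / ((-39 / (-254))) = 703.37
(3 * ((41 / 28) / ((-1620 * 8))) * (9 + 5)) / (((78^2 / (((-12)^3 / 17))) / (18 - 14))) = 41 / 129285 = 0.00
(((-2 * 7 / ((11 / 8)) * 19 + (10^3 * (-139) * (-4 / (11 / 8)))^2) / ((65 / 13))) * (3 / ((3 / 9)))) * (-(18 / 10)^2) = -14423049198935568 / 15125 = -953590029681.69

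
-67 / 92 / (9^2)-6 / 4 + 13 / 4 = 6487 / 3726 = 1.74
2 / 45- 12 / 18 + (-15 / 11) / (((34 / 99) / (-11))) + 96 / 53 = 3638149 / 81090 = 44.87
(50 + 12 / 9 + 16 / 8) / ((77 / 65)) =10400 / 231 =45.02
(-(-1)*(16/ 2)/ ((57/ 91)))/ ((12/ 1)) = 182/ 171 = 1.06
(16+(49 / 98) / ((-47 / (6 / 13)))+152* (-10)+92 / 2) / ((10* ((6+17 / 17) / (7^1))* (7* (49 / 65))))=-127263 / 4606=-27.63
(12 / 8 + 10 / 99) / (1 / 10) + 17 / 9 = 1772 / 99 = 17.90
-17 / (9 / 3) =-17 / 3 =-5.67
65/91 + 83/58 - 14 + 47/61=-274511/24766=-11.08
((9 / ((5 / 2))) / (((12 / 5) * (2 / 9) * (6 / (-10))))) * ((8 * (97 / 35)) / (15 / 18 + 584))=-10476 / 24563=-0.43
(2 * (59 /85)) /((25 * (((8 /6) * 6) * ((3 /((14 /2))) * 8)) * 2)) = 413 /408000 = 0.00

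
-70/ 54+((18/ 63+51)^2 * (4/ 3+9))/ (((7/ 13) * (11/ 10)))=4674381815/ 101871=45885.30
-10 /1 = -10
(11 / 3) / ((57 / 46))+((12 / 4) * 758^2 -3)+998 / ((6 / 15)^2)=591635875 / 342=1729929.46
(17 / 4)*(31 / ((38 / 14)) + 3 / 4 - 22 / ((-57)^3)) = 153273071 / 2963088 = 51.73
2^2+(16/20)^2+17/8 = 1353/200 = 6.76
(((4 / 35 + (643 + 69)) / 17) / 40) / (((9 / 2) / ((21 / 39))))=2077 / 16575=0.13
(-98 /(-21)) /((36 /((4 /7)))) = 2 /27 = 0.07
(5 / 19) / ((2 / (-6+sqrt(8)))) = -15 / 19+5*sqrt(2) / 19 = -0.42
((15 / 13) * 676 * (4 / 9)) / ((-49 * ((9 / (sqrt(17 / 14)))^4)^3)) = -1568941985 / 19537800892022463372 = -0.00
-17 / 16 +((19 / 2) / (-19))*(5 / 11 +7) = -843 / 176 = -4.79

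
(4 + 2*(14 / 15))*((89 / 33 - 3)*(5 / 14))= -40 / 63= -0.63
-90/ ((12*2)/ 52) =-195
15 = 15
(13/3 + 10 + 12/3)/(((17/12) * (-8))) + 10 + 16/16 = 319/34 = 9.38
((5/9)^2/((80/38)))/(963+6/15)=475/3121416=0.00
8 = 8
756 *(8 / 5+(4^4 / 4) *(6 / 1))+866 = 1461898 / 5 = 292379.60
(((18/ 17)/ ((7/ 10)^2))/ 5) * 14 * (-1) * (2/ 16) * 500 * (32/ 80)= -18000/ 119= -151.26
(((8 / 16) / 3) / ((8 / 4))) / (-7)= -1 / 84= -0.01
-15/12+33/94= -169/188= -0.90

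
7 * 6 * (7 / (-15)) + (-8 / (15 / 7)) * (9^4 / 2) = -61334 / 5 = -12266.80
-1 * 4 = -4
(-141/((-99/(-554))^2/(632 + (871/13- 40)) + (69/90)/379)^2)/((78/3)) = -1264006.16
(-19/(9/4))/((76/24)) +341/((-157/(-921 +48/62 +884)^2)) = -41656193/14601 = -2852.97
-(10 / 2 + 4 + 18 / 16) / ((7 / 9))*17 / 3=-4131 / 56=-73.77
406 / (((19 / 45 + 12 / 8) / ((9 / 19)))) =328860 / 3287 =100.05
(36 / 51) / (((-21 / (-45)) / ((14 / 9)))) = 40 / 17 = 2.35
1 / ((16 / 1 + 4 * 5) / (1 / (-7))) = -1 / 252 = -0.00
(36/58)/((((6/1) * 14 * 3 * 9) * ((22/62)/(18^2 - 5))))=31/126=0.25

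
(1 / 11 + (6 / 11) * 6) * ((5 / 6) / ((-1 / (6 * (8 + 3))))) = -185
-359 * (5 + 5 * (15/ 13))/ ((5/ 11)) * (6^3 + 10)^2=-5647575472/ 13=-434428882.46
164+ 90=254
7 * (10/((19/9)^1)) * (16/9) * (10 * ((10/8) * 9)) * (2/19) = 252000/361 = 698.06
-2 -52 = -54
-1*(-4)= 4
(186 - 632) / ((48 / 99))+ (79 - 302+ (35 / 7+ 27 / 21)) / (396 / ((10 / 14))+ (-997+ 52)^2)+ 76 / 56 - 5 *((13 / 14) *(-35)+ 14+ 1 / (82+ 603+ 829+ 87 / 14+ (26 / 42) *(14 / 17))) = -224404266311783813 / 271668832898904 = -826.02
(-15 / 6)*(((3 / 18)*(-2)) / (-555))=-1 / 666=-0.00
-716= -716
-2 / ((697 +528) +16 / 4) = -0.00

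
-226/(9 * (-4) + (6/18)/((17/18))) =1921/303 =6.34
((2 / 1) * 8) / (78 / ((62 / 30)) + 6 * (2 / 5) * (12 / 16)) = 2480 / 6129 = 0.40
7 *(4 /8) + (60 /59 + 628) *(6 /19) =453191 /2242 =202.14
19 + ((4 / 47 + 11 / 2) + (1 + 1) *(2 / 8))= 1179 / 47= 25.09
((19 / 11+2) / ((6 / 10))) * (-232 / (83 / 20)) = -951200 / 2739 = -347.28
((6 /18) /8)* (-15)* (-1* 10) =25 /4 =6.25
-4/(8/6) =-3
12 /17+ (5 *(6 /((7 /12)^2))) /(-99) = -0.18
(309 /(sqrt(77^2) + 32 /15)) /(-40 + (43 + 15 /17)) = 26265 /26114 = 1.01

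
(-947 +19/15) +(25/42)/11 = -728173/770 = -945.68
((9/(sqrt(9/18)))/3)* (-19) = -57* sqrt(2) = -80.61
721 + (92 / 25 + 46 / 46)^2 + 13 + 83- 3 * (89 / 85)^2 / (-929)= 140768941109 / 167800625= 838.91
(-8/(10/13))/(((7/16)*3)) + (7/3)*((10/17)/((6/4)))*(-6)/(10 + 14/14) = -55128/6545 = -8.42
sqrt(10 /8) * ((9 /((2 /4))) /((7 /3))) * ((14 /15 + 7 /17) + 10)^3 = 24212815957 * sqrt(5) /4298875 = 12594.34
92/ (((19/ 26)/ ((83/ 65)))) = 160.76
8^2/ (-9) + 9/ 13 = -751/ 117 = -6.42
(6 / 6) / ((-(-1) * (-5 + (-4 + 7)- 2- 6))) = -1 / 10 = -0.10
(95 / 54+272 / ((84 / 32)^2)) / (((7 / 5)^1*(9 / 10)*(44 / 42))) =2727575 / 87318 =31.24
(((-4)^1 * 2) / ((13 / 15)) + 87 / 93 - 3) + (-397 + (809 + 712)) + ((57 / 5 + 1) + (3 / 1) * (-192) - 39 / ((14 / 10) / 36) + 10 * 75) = 4178572 / 14105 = 296.25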